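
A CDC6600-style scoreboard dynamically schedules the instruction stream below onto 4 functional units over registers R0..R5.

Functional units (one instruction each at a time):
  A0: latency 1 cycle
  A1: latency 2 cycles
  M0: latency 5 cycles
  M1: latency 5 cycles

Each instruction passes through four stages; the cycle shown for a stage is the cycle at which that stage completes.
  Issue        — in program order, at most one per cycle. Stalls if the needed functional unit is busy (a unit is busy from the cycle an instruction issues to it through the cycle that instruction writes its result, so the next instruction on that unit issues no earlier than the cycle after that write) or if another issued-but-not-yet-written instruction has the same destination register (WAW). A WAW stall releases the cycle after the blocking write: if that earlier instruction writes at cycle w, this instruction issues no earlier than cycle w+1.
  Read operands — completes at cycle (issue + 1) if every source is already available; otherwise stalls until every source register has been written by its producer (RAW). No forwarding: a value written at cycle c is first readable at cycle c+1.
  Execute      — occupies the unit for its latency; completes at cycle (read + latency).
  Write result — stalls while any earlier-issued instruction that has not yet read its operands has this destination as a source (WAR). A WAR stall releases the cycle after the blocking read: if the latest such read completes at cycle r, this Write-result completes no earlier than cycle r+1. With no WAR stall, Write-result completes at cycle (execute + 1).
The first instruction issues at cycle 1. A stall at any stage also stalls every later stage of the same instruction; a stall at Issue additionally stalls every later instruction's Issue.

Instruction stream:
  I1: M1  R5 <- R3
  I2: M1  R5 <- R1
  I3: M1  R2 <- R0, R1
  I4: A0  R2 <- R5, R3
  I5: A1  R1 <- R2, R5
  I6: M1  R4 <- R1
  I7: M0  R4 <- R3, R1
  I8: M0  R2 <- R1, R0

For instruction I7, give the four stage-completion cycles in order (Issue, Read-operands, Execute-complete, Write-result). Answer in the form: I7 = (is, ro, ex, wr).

I7 = (40, 41, 46, 47)

t=1  I1 dispatched to M1
t=2  I1 operands ready
t=7  I1 complete
t=8  R5←I1
t=9  I2 dispatched to M1
t=10  I2 operands ready
t=15  I2 complete
t=16  R5←I2
t=17  I3 dispatched to M1
t=18  I3 operands ready
t=23  I3 complete
t=24  R2←I3
t=25  I4 dispatched to A0
t=26  I4 operands ready, I5 dispatched to A1
t=27  I4 complete, I6 dispatched to M1
t=28  R2←I4
t=29  I5 operands ready
t=31  I5 complete
t=32  R1←I5
t=33  I6 operands ready
t=38  I6 complete
t=39  R4←I6
t=40  I7 dispatched to M0
t=41  I7 operands ready
t=46  I7 complete
t=47  R4←I7
t=48  I8 dispatched to M0
t=49  I8 operands ready
t=54  I8 complete
t=55  R2←I8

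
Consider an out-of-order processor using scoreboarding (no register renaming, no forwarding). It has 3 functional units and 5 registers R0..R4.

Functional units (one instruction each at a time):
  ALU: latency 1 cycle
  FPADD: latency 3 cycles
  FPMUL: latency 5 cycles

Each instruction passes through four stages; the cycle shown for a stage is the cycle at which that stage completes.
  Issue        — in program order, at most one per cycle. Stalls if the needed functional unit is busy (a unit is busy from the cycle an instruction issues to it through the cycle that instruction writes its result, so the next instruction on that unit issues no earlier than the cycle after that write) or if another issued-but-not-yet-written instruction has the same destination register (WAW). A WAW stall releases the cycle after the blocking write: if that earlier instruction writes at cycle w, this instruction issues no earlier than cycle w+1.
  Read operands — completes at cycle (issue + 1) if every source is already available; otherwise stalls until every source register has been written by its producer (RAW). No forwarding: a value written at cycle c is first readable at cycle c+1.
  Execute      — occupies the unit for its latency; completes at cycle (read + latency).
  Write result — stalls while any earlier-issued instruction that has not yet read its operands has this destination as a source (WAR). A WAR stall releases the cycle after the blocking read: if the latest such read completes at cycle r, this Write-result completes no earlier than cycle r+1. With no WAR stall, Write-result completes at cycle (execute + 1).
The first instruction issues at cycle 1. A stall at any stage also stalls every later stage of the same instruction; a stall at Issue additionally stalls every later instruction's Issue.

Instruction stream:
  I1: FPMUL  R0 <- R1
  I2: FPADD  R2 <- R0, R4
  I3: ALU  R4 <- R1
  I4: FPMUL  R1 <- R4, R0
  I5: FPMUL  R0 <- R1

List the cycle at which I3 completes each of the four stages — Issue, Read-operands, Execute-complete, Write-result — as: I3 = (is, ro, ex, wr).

[1] I1→FPMUL
[2] I1 RO | I2→FPADD
[3] I3→ALU
[4] I3 RO
[5] I3 EX
[7] I1 EX
[8] I1 WR R0
[9] I2 RO | I4→FPMUL
[10] I3 WR R4
[11] I4 RO
[12] I2 EX
[13] I2 WR R2
[16] I4 EX
[17] I4 WR R1
[18] I5→FPMUL
[19] I5 RO
[24] I5 EX
[25] I5 WR R0

I3 = (3, 4, 5, 10)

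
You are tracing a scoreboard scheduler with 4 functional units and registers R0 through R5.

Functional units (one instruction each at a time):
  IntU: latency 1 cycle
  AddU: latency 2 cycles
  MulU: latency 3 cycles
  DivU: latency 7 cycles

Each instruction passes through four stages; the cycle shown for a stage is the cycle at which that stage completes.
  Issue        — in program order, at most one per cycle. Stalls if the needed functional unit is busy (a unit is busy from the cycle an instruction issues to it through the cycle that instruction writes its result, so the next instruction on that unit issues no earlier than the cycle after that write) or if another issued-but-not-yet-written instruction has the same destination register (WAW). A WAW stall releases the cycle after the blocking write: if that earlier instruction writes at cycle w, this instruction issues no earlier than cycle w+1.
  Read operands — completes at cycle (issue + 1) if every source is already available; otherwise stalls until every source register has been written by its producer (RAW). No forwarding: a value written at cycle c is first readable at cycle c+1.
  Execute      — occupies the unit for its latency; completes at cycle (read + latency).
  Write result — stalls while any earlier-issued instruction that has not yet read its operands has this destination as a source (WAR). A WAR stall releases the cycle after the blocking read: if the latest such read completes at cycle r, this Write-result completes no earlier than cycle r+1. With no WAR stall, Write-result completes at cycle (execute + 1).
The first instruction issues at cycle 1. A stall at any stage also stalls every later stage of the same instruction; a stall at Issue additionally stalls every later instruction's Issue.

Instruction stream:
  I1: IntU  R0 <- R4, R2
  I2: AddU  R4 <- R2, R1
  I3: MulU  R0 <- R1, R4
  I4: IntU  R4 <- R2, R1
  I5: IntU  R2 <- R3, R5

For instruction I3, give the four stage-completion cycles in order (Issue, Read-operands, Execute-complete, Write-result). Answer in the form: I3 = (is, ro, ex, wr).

I3 = (5, 7, 10, 11)

1) issue 1, read 2, done 3, write 4
2) issue 2, read 3, done 5, write 6
3) issue 5, read 7, done 10, write 11  <WAW R0: wait I1 write@4 / RAW R4: wait I2 write@6>
4) issue 7, read 8, done 9, write 10  <WAW R4: wait I2 write@6>
5) issue 11, read 12, done 13, write 14  <struct: IntU busy until I4 writes@10>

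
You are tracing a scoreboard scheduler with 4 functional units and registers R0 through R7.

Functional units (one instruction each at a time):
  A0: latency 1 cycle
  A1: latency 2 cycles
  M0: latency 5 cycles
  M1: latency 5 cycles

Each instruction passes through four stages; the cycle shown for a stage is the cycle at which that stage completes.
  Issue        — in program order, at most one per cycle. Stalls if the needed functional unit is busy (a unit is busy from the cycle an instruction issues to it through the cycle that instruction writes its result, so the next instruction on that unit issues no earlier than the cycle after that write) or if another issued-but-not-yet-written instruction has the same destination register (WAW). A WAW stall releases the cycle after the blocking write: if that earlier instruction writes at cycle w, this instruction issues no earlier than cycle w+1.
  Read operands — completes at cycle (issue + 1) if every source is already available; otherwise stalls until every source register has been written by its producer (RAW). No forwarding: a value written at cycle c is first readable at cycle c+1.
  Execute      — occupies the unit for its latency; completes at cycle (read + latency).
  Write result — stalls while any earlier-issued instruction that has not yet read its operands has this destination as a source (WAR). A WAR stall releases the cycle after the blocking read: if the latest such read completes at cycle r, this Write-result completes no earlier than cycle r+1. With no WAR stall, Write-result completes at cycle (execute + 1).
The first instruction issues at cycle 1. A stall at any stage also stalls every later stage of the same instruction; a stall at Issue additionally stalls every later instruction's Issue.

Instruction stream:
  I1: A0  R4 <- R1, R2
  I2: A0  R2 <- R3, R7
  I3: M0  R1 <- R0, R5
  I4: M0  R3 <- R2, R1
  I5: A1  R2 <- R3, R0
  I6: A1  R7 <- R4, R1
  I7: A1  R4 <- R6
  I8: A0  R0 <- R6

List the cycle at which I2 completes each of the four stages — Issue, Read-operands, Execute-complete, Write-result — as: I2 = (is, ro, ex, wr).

1) issue 1, read 2, done 3, write 4
2) issue 5, read 6, done 7, write 8  <struct: A0 busy until I1 writes@4>
3) issue 6, read 7, done 12, write 13
4) issue 14, read 15, done 20, write 21  <struct: M0 busy until I3 writes@13>
5) issue 15, read 22, done 24, write 25  <RAW R3: wait I4 write@21>
6) issue 26, read 27, done 29, write 30  <struct: A1 busy until I5 writes@25>
7) issue 31, read 32, done 34, write 35  <struct: A1 busy until I6 writes@30>
8) issue 32, read 33, done 34, write 35

I2 = (5, 6, 7, 8)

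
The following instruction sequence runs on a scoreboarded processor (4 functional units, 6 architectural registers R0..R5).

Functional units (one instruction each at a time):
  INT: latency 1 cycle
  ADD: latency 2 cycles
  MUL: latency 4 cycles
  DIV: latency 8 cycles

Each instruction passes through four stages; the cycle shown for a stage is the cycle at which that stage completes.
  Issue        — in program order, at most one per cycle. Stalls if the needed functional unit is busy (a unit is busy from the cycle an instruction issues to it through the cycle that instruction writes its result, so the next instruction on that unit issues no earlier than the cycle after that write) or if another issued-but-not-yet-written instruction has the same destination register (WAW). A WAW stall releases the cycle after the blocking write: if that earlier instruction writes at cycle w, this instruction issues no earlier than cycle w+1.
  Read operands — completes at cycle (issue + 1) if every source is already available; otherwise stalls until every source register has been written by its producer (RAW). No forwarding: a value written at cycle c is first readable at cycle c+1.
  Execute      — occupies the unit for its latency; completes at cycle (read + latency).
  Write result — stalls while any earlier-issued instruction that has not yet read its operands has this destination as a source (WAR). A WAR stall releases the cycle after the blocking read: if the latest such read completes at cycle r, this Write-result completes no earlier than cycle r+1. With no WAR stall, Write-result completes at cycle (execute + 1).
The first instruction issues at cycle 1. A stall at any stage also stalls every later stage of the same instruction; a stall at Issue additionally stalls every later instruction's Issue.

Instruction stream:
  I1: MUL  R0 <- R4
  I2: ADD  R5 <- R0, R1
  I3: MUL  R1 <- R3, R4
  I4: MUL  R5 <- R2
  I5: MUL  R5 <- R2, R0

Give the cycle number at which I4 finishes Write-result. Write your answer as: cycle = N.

cycle = 21

c1: I1 issues→MUL
c2: I1 reads | I2 issues→ADD
c6: I1 exec-done
c7: I1 writes R0
c8: I2 reads | I3 issues→MUL
c9: I3 reads
c10: I2 exec-done
c11: I2 writes R5
c13: I3 exec-done
c14: I3 writes R1
c15: I4 issues→MUL
c16: I4 reads
c20: I4 exec-done
c21: I4 writes R5
c22: I5 issues→MUL
c23: I5 reads
c27: I5 exec-done
c28: I5 writes R5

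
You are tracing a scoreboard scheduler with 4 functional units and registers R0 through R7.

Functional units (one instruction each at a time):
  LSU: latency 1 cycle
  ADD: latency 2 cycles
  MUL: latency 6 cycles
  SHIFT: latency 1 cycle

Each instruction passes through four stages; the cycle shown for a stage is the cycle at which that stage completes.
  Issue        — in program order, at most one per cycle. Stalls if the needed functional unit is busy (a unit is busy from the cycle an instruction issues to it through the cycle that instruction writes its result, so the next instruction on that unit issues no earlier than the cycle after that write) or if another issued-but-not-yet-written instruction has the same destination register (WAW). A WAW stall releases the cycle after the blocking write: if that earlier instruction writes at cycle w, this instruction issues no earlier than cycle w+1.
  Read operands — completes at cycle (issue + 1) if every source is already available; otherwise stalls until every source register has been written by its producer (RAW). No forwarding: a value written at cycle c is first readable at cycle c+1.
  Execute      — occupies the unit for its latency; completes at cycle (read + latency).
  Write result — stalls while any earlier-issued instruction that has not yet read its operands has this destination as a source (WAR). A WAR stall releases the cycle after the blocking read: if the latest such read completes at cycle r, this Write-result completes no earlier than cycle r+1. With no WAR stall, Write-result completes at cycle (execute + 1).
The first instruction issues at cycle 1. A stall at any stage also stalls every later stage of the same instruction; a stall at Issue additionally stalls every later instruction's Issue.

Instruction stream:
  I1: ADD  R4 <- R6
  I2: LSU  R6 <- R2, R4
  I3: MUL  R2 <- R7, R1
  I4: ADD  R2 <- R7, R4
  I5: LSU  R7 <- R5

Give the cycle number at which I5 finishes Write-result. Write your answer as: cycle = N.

cycle = 16

  I1 | 1 | 2 | 4 | 5
  I2 | 2 | 6 | 7 | 8   RAW R4: wait I1 write@5
  I3 | 3 | 4 | 10 | 11
  I4 | 12 | 13 | 15 | 16   WAW R2: wait I3 write@11
  I5 | 13 | 14 | 15 | 16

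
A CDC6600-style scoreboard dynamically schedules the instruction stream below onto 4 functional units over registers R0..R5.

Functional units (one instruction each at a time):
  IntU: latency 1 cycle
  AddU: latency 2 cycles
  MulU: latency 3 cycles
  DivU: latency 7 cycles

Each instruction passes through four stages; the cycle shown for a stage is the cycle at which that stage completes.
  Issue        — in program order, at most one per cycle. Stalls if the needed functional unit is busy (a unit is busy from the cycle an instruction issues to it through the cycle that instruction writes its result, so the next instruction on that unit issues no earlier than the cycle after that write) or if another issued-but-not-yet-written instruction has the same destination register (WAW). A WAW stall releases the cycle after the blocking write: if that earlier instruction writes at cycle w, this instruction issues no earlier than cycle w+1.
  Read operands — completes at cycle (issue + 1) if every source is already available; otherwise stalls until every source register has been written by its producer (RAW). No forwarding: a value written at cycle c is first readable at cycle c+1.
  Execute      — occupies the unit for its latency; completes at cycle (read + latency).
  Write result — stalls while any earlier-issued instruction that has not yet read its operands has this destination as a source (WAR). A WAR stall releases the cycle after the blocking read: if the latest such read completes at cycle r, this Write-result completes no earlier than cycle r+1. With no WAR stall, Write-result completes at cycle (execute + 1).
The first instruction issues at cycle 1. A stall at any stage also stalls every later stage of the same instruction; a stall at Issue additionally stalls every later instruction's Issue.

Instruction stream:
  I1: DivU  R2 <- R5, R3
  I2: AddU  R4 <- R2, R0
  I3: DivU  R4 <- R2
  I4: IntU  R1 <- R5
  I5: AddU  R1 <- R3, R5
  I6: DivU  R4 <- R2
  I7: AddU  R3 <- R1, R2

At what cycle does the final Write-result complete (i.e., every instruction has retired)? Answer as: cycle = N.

cycle 1: I1 dispatched to DivU
cycle 2: I1 operands ready, I2 dispatched to AddU
cycle 9: I1 complete
cycle 10: R2←I1
cycle 11: I2 operands ready
cycle 13: I2 complete
cycle 14: R4←I2
cycle 15: I3 dispatched to DivU
cycle 16: I3 operands ready, I4 dispatched to IntU
cycle 17: I4 operands ready
cycle 18: I4 complete
cycle 19: R1←I4
cycle 20: I5 dispatched to AddU
cycle 21: I5 operands ready
cycle 23: I3 complete, I5 complete
cycle 24: R4←I3, R1←I5
cycle 25: I6 dispatched to DivU
cycle 26: I6 operands ready, I7 dispatched to AddU
cycle 27: I7 operands ready
cycle 29: I7 complete
cycle 30: R3←I7
cycle 33: I6 complete
cycle 34: R4←I6

cycle = 34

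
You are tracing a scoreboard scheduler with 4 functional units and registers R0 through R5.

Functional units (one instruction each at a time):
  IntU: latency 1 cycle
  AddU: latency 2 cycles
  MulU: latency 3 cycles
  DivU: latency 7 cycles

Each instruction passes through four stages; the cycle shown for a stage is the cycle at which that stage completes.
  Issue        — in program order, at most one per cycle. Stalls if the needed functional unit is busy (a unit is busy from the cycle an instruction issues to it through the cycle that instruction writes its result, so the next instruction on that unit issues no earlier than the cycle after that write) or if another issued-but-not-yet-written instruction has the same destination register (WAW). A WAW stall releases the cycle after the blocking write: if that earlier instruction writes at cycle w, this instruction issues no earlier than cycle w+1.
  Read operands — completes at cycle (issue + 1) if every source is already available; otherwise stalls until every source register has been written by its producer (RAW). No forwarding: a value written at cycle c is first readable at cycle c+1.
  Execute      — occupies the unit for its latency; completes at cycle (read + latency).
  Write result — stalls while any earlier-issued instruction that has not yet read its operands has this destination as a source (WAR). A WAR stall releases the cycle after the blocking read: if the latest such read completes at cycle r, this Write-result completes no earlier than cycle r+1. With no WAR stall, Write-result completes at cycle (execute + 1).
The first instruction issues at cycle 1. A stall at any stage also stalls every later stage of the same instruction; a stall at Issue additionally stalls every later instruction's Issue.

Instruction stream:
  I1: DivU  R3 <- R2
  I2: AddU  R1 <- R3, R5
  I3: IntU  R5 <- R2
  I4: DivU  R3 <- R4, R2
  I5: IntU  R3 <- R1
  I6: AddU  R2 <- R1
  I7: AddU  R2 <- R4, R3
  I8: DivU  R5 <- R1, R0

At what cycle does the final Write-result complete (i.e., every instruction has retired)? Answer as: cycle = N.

c1: I1→DivU
c2: I1 RO | I2→AddU
c3: I3→IntU
c4: I3 RO
c5: I3 EX
c9: I1 EX
c10: I1 WR R3
c11: I2 RO | I4→DivU
c12: I3 WR R5 | I4 RO
c13: I2 EX
c14: I2 WR R1
c19: I4 EX
c20: I4 WR R3
c21: I5→IntU
c22: I5 RO | I6→AddU
c23: I5 EX | I6 RO
c24: I5 WR R3
c25: I6 EX
c26: I6 WR R2
c27: I7→AddU
c28: I7 RO | I8→DivU
c29: I8 RO
c30: I7 EX
c31: I7 WR R2
c36: I8 EX
c37: I8 WR R5

cycle = 37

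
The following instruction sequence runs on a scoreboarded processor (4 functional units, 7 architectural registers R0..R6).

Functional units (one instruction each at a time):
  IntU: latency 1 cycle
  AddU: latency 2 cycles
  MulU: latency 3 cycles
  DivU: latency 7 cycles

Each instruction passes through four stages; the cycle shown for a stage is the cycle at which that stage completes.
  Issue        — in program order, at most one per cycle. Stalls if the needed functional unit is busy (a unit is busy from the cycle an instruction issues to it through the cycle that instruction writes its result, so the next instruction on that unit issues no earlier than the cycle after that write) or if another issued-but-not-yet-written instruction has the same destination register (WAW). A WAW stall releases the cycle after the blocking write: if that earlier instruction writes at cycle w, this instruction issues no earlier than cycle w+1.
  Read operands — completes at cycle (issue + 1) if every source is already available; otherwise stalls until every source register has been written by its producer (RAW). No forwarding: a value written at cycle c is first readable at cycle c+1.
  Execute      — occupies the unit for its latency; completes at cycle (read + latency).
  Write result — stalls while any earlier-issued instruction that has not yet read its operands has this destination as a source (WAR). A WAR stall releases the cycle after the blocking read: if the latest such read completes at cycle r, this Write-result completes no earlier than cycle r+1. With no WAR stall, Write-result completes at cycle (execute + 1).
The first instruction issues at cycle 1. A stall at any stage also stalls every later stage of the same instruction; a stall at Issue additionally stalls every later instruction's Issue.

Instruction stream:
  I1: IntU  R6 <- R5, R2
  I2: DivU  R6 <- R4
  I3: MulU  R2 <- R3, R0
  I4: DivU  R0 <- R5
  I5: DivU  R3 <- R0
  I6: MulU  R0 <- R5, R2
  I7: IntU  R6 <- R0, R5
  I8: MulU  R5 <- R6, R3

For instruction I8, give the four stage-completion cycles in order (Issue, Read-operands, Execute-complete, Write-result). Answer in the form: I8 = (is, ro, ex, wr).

I8 = (32, 35, 38, 39)

  I1 | 1 | 2 | 3 | 4
  I2 | 5 | 6 | 13 | 14   WAW R6: wait I1 write@4
  I3 | 6 | 7 | 10 | 11
  I4 | 15 | 16 | 23 | 24   struct: DivU busy until I2 writes@14
  I5 | 25 | 26 | 33 | 34   struct: DivU busy until I4 writes@24
  I6 | 26 | 27 | 30 | 31
  I7 | 27 | 32 | 33 | 34   RAW R0: wait I6 write@31
  I8 | 32 | 35 | 38 | 39   struct: MulU busy until I6 writes@31 · RAW R6: wait I7 write@34 · RAW R3: wait I5 write@34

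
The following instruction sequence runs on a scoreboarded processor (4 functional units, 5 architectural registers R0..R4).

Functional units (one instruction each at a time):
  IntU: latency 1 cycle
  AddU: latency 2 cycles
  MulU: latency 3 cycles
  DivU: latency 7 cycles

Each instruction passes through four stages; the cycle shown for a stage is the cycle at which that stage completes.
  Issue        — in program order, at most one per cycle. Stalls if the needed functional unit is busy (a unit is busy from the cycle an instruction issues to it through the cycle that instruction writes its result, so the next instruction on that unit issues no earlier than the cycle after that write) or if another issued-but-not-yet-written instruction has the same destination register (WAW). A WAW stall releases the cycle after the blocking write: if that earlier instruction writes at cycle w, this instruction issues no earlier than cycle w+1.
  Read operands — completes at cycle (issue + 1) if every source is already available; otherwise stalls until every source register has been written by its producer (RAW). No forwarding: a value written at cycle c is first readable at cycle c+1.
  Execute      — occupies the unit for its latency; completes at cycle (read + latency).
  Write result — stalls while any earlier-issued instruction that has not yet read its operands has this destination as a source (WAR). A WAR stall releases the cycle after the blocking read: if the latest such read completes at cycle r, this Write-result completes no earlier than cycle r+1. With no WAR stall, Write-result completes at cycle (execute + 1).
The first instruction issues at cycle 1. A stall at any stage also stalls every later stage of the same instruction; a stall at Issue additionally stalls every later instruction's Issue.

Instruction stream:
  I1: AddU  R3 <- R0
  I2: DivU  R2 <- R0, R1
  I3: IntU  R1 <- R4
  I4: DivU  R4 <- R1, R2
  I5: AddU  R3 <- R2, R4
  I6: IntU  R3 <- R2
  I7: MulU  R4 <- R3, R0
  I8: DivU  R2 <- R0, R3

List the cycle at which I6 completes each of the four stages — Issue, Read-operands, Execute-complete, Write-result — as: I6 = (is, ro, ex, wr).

I6 = (26, 27, 28, 29)

t=1  issue I1 (AddU)
t=2  I1 read-ops, issue I2 (DivU)
t=3  I2 read-ops, issue I3 (IntU)
t=4  I1 finished on AddU, I3 read-ops
t=5  I1→R3, I3 finished on IntU
t=6  I3→R1
t=10  I2 finished on DivU
t=11  I2→R2
t=12  issue I4 (DivU)
t=13  I4 read-ops, issue I5 (AddU)
t=20  I4 finished on DivU
t=21  I4→R4
t=22  I5 read-ops
t=24  I5 finished on AddU
t=25  I5→R3
t=26  issue I6 (IntU)
t=27  I6 read-ops, issue I7 (MulU)
t=28  I6 finished on IntU, issue I8 (DivU)
t=29  I6→R3
t=30  I7 read-ops, I8 read-ops
t=33  I7 finished on MulU
t=34  I7→R4
t=37  I8 finished on DivU
t=38  I8→R2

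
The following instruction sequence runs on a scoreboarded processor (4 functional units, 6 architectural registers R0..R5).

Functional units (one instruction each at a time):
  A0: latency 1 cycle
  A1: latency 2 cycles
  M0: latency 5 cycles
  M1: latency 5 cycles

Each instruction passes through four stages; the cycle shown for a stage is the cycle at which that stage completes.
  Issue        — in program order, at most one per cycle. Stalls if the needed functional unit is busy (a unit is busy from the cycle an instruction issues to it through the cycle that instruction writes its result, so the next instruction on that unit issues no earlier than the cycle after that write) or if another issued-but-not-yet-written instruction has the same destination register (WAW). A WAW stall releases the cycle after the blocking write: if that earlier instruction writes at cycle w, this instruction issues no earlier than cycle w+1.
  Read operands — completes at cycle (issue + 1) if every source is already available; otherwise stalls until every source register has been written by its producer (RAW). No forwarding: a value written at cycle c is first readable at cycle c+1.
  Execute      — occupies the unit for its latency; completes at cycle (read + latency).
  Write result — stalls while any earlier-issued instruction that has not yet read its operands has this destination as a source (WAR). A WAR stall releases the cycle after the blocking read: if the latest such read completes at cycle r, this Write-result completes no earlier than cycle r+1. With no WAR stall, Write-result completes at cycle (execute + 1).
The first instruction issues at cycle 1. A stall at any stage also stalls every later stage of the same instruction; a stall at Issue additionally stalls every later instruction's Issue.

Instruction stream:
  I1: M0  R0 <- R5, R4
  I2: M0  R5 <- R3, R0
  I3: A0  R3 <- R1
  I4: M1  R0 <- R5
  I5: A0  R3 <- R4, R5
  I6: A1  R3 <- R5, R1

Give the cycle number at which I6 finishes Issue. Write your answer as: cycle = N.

  I1 | 1 | 2 | 7 | 8
  I2 | 9 | 10 | 15 | 16   struct: M0 busy until I1 writes@8
  I3 | 10 | 11 | 12 | 13
  I4 | 11 | 17 | 22 | 23   RAW R5: wait I2 write@16
  I5 | 14 | 17 | 18 | 19   struct: A0 busy until I3 writes@13 · RAW R5: wait I2 write@16
  I6 | 20 | 21 | 23 | 24   WAW R3: wait I5 write@19

cycle = 20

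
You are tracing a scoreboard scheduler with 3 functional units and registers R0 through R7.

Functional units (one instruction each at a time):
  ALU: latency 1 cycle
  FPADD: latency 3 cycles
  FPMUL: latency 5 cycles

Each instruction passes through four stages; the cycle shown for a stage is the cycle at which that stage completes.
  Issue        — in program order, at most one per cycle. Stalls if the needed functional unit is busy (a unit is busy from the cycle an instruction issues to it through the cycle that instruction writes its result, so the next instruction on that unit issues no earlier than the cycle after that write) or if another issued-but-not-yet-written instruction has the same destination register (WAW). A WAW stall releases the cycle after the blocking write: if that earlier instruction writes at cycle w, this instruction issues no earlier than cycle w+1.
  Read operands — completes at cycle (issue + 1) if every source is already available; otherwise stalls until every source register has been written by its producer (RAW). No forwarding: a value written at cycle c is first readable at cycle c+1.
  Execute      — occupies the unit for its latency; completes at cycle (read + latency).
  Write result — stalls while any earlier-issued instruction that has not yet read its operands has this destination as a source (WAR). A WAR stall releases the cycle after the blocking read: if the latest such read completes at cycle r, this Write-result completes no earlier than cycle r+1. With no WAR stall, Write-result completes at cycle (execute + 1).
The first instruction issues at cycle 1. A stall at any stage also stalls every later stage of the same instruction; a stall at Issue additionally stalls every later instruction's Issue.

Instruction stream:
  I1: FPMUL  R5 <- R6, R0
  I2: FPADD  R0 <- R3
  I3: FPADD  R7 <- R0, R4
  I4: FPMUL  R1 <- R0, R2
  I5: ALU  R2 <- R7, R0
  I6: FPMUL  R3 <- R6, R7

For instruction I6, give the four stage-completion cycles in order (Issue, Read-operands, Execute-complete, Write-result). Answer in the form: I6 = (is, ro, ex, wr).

I6 = (17, 18, 23, 24)

  I1 | 1 | 2 | 7 | 8
  I2 | 2 | 3 | 6 | 7
  I3 | 8 | 9 | 12 | 13   struct: FPADD busy until I2 writes@7
  I4 | 9 | 10 | 15 | 16
  I5 | 10 | 14 | 15 | 16   RAW R7: wait I3 write@13
  I6 | 17 | 18 | 23 | 24   struct: FPMUL busy until I4 writes@16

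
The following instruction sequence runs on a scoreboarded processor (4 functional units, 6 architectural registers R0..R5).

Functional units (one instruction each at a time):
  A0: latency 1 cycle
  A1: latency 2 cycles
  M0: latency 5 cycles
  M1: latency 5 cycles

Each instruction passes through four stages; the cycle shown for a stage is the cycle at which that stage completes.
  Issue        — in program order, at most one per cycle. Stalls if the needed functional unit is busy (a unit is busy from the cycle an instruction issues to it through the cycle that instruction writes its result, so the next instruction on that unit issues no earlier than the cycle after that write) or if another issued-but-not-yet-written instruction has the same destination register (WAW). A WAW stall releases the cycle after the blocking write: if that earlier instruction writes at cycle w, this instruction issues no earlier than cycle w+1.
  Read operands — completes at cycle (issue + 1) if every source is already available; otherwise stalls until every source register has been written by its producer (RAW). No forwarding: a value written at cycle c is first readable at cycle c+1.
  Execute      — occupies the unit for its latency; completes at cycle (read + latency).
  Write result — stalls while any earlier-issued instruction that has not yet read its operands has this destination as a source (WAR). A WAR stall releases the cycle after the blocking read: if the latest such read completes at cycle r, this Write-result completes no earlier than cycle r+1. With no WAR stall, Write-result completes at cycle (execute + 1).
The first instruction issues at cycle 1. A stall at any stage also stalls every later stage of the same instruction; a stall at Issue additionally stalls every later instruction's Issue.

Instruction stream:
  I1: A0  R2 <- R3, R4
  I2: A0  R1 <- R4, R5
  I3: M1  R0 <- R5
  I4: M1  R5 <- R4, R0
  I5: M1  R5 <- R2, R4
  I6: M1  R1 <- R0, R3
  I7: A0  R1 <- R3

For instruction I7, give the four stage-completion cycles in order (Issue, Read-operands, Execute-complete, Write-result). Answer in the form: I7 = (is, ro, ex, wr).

I7 = (38, 39, 40, 41)

cycle 1: I1→A0
cycle 2: I1 RO
cycle 3: I1 EX
cycle 4: I1 WR R2
cycle 5: I2→A0
cycle 6: I2 RO | I3→M1
cycle 7: I2 EX | I3 RO
cycle 8: I2 WR R1
cycle 12: I3 EX
cycle 13: I3 WR R0
cycle 14: I4→M1
cycle 15: I4 RO
cycle 20: I4 EX
cycle 21: I4 WR R5
cycle 22: I5→M1
cycle 23: I5 RO
cycle 28: I5 EX
cycle 29: I5 WR R5
cycle 30: I6→M1
cycle 31: I6 RO
cycle 36: I6 EX
cycle 37: I6 WR R1
cycle 38: I7→A0
cycle 39: I7 RO
cycle 40: I7 EX
cycle 41: I7 WR R1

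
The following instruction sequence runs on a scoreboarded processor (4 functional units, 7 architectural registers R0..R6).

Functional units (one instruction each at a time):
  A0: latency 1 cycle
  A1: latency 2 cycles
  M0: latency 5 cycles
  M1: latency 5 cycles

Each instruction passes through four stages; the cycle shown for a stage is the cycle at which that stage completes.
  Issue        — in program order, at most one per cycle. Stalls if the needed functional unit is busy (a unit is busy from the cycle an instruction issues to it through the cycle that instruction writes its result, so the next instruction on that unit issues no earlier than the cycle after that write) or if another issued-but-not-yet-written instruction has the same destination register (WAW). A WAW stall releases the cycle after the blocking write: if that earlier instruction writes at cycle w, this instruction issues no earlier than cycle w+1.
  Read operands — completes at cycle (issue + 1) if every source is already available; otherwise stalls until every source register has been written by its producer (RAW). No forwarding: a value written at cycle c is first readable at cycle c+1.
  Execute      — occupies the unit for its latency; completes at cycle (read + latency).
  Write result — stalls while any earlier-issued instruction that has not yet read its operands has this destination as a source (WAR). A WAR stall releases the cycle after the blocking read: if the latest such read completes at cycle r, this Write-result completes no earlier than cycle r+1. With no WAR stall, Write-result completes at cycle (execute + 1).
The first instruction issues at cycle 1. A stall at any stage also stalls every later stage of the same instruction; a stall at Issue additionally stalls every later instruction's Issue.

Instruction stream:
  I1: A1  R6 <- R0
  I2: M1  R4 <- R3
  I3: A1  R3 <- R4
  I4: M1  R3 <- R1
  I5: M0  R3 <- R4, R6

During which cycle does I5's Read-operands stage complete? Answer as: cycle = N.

cycle = 23

c1: I1 issues→A1
c2: I1 reads; I2 issues→M1
c3: I2 reads
c4: I1 exec-done
c5: I1 writes R6
c6: I3 issues→A1
c8: I2 exec-done
c9: I2 writes R4
c10: I3 reads
c12: I3 exec-done
c13: I3 writes R3
c14: I4 issues→M1
c15: I4 reads
c20: I4 exec-done
c21: I4 writes R3
c22: I5 issues→M0
c23: I5 reads
c28: I5 exec-done
c29: I5 writes R3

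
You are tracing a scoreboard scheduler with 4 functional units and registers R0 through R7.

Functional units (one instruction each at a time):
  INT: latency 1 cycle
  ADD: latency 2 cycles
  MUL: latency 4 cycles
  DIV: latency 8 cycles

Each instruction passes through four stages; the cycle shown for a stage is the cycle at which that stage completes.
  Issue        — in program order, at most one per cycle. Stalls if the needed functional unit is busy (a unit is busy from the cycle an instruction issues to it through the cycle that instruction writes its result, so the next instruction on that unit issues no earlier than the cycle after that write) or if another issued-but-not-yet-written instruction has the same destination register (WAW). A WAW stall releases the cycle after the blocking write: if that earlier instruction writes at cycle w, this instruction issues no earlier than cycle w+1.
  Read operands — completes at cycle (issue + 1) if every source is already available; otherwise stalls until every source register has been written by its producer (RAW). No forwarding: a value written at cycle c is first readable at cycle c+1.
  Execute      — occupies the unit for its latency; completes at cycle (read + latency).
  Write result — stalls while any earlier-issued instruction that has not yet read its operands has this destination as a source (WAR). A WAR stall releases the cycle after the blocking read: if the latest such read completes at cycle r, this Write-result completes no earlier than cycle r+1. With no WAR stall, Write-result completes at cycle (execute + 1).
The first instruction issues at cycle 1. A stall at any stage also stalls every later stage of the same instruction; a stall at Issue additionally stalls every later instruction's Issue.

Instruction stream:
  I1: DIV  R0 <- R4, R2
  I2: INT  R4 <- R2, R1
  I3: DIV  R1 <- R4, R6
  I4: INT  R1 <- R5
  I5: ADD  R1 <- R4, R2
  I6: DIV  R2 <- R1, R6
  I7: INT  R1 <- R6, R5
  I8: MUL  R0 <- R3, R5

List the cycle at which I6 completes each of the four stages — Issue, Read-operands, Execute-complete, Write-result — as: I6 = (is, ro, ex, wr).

I6 = (28, 32, 40, 41)

[I1] 1/2/10/11
[I2] 2/3/4/5
[I3] 12/13/21/22  (struct: DIV busy until I1 writes@11)
[I4] 23/24/25/26  (WAW R1: wait I3 write@22)
[I5] 27/28/30/31  (WAW R1: wait I4 write@26)
[I6] 28/32/40/41  (RAW R1: wait I5 write@31)
[I7] 32/33/34/35  (WAW R1: wait I5 write@31)
[I8] 33/34/38/39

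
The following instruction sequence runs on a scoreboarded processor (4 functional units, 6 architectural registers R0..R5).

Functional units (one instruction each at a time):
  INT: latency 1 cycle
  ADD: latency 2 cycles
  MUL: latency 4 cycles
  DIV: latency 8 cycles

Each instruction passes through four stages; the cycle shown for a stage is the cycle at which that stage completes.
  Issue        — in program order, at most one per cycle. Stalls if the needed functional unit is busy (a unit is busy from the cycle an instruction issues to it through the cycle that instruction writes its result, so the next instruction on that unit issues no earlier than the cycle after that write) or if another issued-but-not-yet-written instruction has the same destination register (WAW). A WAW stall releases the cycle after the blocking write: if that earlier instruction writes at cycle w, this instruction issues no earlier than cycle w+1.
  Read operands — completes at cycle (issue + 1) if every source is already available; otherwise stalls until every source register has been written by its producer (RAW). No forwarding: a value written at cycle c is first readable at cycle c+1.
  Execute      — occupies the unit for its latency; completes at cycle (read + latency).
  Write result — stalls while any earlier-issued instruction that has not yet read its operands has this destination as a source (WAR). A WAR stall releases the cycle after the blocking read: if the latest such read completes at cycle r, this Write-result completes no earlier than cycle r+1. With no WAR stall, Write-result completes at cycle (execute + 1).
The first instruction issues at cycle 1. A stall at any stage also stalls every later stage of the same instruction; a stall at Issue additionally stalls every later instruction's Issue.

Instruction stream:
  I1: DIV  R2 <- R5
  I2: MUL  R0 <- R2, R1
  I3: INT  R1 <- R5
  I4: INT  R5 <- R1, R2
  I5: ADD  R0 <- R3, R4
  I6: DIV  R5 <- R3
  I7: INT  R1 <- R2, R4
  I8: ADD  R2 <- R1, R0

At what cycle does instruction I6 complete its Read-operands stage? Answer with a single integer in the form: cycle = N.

cycle = 20

I1 -> (1, 2, 10, 11)
I2 -> (2, 12, 16, 17)  // RAW R2: wait I1 write@11
I3 -> (3, 4, 5, 13)  // WAR R1: wait I2 read@12
I4 -> (14, 15, 16, 17)  // struct: INT busy until I3 writes@13
I5 -> (18, 19, 21, 22)  // WAW R0: wait I2 write@17
I6 -> (19, 20, 28, 29)
I7 -> (20, 21, 22, 23)
I8 -> (23, 24, 26, 27)  // struct: ADD busy until I5 writes@22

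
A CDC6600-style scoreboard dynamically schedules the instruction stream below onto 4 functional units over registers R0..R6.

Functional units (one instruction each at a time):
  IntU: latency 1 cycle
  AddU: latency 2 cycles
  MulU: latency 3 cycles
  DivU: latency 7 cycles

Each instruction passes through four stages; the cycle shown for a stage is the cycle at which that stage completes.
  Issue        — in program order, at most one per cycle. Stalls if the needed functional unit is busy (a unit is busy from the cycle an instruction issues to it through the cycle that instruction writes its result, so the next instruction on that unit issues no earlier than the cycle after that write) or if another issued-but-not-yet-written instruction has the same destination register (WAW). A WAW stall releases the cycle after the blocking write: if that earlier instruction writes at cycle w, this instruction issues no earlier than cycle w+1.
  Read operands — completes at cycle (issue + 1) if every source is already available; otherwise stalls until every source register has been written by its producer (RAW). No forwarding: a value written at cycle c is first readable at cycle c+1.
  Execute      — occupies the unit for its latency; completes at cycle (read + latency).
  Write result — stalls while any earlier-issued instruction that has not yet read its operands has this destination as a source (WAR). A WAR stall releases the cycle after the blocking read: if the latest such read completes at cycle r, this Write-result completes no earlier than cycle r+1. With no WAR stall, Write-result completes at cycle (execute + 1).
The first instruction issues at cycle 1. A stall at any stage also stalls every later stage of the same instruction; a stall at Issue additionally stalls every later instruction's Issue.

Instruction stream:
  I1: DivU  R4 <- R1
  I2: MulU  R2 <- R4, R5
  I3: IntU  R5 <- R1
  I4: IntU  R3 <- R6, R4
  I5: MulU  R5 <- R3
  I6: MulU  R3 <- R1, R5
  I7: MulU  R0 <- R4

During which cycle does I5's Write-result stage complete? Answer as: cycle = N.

  I1 | 1 | 2 | 9 | 10
  I2 | 2 | 11 | 14 | 15   RAW R4: wait I1 write@10
  I3 | 3 | 4 | 5 | 12   WAR R5: wait I2 read@11
  I4 | 13 | 14 | 15 | 16   struct: IntU busy until I3 writes@12
  I5 | 16 | 17 | 20 | 21   struct: MulU busy until I2 writes@15
  I6 | 22 | 23 | 26 | 27   struct: MulU busy until I5 writes@21
  I7 | 28 | 29 | 32 | 33   struct: MulU busy until I6 writes@27

cycle = 21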